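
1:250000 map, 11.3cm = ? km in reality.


Real distance = map distance × scale
= 11.3cm × 250000
= 2825000 cm = 28250.0 m
= 28.250 km

28.250 km


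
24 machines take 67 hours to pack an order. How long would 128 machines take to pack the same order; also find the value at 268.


Inverse proportion: x × y = constant
k = 24 × 67 = 1608
At x=128: k/128 = 12.56
At x=268: k/268 = 6.00
= 12.56 and 6.00

12.56 and 6.00


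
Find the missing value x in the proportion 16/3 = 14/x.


Cross multiply: 16 × x = 3 × 14
16x = 42
x = 42 / 16
= 2.63

2.63


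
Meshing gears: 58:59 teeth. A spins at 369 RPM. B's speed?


Gear ratio = 58:59 = 58:59
RPM_B = RPM_A × (teeth_A / teeth_B)
= 369 × (58/59)
= 362.7 RPM

362.7 RPM


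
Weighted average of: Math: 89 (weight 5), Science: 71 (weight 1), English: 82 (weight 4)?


Numerator = 89×5 + 71×1 + 82×4
= 445 + 71 + 328
= 844
Total weight = 10
Weighted avg = 844/10
= 84.40

84.40


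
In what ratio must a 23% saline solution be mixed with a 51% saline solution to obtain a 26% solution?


Let x parts of 23% mix with y parts of 51%.
23x + 51y = 26(x + y)
23x + 51y = 26x + 26y
x(23 - 26) = y(26 - 51)
x/y = (51 - 26)/(26 - 23) = 25/3
Simplify: 25:3
= 25:3

25:3


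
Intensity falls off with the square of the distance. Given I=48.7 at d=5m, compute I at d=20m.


I₁d₁² = I₂d₂²
I₂ = I₁ × (d₁/d₂)²
= 48.7 × (5/20)²
= 48.7 × 25/400
= 1217.5/400
≈ 3.0438

3.0438


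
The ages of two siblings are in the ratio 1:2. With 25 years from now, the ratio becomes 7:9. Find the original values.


Let A = 1k, B = 2k.
(1k + 25) / (2k + 25) = 7/9
Cross-multiply: 9(1k + 25) = 7(2k + 25)
9k + 225 = 14k + 175
9k - 14k = 175 - 225
-5k = -50
k = -50/-5 = 10
A = 1×10 = 10, B = 2×10 = 20
= A = 10, B = 20

A = 10, B = 20


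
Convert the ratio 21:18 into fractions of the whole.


Total parts = 21 + 18 = 39
First part: 21/39 = 7/13
Second part: 18/39 = 6/13
= 7/13 and 6/13

7/13 and 6/13


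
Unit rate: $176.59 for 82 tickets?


Unit rate = total / quantity
= 176.59 / 82
= $2.15 per unit

$2.15 per unit


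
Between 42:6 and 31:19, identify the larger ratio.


42/6 = 7.0000
31/19 = 1.6316
7.0000 > 1.6316, so 42:6 is greater
= 42:6

42:6


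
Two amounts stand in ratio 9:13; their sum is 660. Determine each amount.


Let A = 9k, B = 13k.
9k + 13k = 660
22k = 660 → k = 660/22 = 30
A = 9×30 = 270, B = 13×30 = 390
= A = 270, B = 390

A = 270, B = 390


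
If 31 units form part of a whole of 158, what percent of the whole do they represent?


Percentage = (part / whole) × 100
= (31 / 158) × 100
≈ 19.62%

19.62%


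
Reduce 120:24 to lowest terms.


GCD(120, 24) = 24
120/24 : 24/24
= 5:1

5:1


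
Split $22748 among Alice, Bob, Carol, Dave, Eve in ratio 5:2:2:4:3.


Total parts = 5 + 2 + 2 + 4 + 3 = 16
Alice: 22748 × 5/16 = 7108.75
Bob: 22748 × 2/16 = 2843.50
Carol: 22748 × 2/16 = 2843.50
Dave: 22748 × 4/16 = 5687.00
Eve: 22748 × 3/16 = 4265.25
= Alice: $7108.75, Bob: $2843.50, Carol: $2843.50, Dave: $5687.00, Eve: $4265.25

Alice: $7108.75, Bob: $2843.50, Carol: $2843.50, Dave: $5687.00, Eve: $4265.25


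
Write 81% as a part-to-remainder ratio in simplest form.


81% means 81 parts out of 100; remainder = 19
Part : remainder = 81:19
GCD = 1
= 81:19

81:19


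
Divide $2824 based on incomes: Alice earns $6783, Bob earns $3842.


Total income = 6783 + 3842 = $10625
Alice: $2824 × 6783/10625 = $1802.84
Bob: $2824 × 3842/10625 = $1021.16
= Alice: $1802.84, Bob: $1021.16

Alice: $1802.84, Bob: $1021.16


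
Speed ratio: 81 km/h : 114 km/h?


Ratio = 81:114
GCD = 3
Simplified = 27:38
Time ratio (same distance) = 38:27
Speed ratio = 27:38

27:38


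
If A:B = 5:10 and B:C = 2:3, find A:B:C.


Match B: multiply A:B by 2 → 10:20
Multiply B:C by 10 → 20:30
Combined: 10:20:30
GCD = 10
= 1:2:3

1:2:3


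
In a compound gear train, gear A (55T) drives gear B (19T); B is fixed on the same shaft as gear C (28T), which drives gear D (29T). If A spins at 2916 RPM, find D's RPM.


Stage 1: RPM_B = RPM_A × t_A/t_B = 2916 × 55/19 = 160380/19 ≈ 8441.05
B and C share a shaft → RPM_C = RPM_B
Stage 2: RPM_D = RPM_C × t_C/t_D = RPM_A × (t_A×t_C)/(t_B×t_D)
Overall ratio = (55×28)/(19×29) = 1540/551
RPM_D = 2916 × 1540/551 = 4490640/551
≈ 8149.98 RPM

8149.98 RPM


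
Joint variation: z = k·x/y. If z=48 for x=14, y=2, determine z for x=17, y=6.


z = k·x/y
Solve for k using the known point: k = z·y/x = 48×2/14 = 96/14 ≈ 6.8571
Now evaluate at x=17, y=6:
z = k × 17 / 6 = (96 × 17) / (14 × 6) = 1632/84
≈ 19.4286

19.4286


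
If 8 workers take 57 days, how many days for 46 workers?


Inverse proportion: x × y = constant
k = 8 × 57 = 456
y₂ = k / 46 = 456 / 46
= 9.91

9.91


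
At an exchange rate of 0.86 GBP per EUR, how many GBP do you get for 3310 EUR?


Amount × rate = 3310 × 0.86
= 2846.60 GBP

2846.60 GBP


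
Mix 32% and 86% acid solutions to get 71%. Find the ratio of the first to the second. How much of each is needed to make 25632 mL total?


Let x parts of 32% mix with y parts of 86%.
32x + 86y = 71(x + y)
32x + 86y = 71x + 71y
x(32 - 71) = y(71 - 86)
x/y = (86 - 71)/(71 - 32) = 15/39
Simplify: 5:13
Total parts = 18; one part = 25632/18 = 1424.00 mL
32% solution: 5×1424.00 = 7120.00 mL
86% solution: 13×1424.00 = 18512.00 mL
= ratio 5:13; 7120.00 mL and 18512.00 mL

ratio 5:13; 7120.00 mL and 18512.00 mL


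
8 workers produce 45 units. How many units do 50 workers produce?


Direct proportion: y/x = constant
k = 45/8 = 5.6250
y₂ = k × 50 = 45 × 50 / 8 = 2250/8
= 281.25

281.25


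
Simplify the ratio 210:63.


GCD(210, 63) = 21
210/21 : 63/21
= 10:3

10:3


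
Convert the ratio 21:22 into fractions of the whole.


Total parts = 21 + 22 = 43
First part: 21/43 = 21/43
Second part: 22/43 = 22/43
= 21/43 and 22/43

21/43 and 22/43


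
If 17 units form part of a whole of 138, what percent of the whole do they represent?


Percentage = (part / whole) × 100
= (17 / 138) × 100
≈ 12.32%

12.32%


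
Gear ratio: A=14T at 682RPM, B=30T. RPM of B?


Gear ratio = 14:30 = 7:15
RPM_B = RPM_A × (teeth_A / teeth_B)
= 682 × (14/30)
= 318.3 RPM

318.3 RPM


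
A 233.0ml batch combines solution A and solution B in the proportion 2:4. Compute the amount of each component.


Total parts = 2 + 4 = 6
solution A: 233.0 × 2/6 = 77.7ml
solution B: 233.0 × 4/6 = 155.3ml
= 77.7ml and 155.3ml

77.7ml and 155.3ml


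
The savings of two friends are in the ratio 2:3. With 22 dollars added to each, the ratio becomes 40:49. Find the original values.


Let A = 2k, B = 3k.
(2k + 22) / (3k + 22) = 40/49
Cross-multiply: 49(2k + 22) = 40(3k + 22)
98k + 1078 = 120k + 880
98k - 120k = 880 - 1078
-22k = -198
k = -198/-22 = 9
A = 2×9 = 18, B = 3×9 = 27
= A = 18, B = 27

A = 18, B = 27


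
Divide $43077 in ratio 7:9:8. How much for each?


Total parts = 7 + 9 + 8 = 24
Part 1: 43077 × 7/24 = 12564.13
Part 2: 43077 × 9/24 = 16153.88
Part 3: 43077 × 8/24 = 14359.00
= Part 1: $12564.13, Part 2: $16153.88, Part 3: $14359.00

Part 1: $12564.13, Part 2: $16153.88, Part 3: $14359.00


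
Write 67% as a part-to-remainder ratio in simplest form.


67% means 67 parts out of 100; remainder = 33
Part : remainder = 67:33
GCD = 1
= 67:33

67:33


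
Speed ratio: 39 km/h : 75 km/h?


Ratio = 39:75
GCD = 3
Simplified = 13:25
Time ratio (same distance) = 25:13
Speed ratio = 13:25

13:25


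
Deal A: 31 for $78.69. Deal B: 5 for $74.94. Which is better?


Deal A: $78.69/31 = $2.5384/unit
Deal B: $74.94/5 = $14.9880/unit
A is cheaper per unit
= Deal A

Deal A


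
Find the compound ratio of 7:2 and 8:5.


Compound ratio = (7×8) : (2×5)
= 56:10
GCD = 2
= 28:5

28:5


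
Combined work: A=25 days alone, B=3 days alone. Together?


Rate of A = 1/25 per day
Rate of B = 1/3 per day
Combined rate = 1/25 + 1/3 = 28/75 ≈ 0.3733 per day
Days = 1 / combined rate = 75/28
≈ 2.68 days

2.68 days


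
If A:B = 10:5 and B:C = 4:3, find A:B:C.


Match B: multiply A:B by 4 → 40:20
Multiply B:C by 5 → 20:15
Combined: 40:20:15
GCD = 5
= 8:4:3

8:4:3


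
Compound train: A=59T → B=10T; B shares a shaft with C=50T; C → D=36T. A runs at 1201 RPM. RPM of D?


Stage 1: RPM_B = RPM_A × t_A/t_B = 1201 × 59/10 = 70859/10 = 7085.90
B and C share a shaft → RPM_C = RPM_B
Stage 2: RPM_D = RPM_C × t_C/t_D = RPM_A × (t_A×t_C)/(t_B×t_D)
Overall ratio = (59×50)/(10×36) = 2950/360
RPM_D = 1201 × 2950/360 = 3542950/360
≈ 9841.53 RPM

9841.53 RPM


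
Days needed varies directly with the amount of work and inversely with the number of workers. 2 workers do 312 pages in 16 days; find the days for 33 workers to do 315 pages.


Days ∝ work / workers, so d₂ = d₁ × (m₁/m₂) × (w₂/w₁)
Workers factor (inverse): 2/33 ≈ 0.0606
Work factor (direct): 315/312 ≈ 1.0096
d₂ = 16 × 2/33 × 315/312 = (16 × 2 × 315) / (33 × 312) = 10080/10296
≈ 0.98 days

0.98 days


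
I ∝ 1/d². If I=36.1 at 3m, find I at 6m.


I₁d₁² = I₂d₂²
I₂ = I₁ × (d₁/d₂)²
= 36.1 × (3/6)²
= 36.1 × 9/36
= 324.9/36
= 9.0250

9.0250


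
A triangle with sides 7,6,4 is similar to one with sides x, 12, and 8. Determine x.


Scale factor = 12/6 = 2
Missing side = 7 × 2
= 14.0

14.0


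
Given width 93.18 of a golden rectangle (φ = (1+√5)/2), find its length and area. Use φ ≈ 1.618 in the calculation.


φ = (1 + √5) / 2 ≈ 1.618
Length = width × φ = 93.18 × 1.618 = 150.76524
≈ 150.77
Area = width × length = 93.18 × 150.76524 = 14048.3050632 ≈ 14048.31
= Length: 150.77, Area: 14048.31

Length: 150.77, Area: 14048.31


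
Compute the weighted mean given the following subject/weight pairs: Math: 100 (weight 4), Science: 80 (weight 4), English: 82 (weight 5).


Numerator = 100×4 + 80×4 + 82×5
= 400 + 320 + 410
= 1130
Total weight = 13
Weighted avg = 1130/13
= 86.92

86.92


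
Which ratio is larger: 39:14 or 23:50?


39/14 = 2.7857
23/50 = 0.4600
2.7857 > 0.4600, so 39:14 is greater
= 39:14

39:14


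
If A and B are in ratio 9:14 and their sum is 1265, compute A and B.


Let A = 9k, B = 14k.
9k + 14k = 1265
23k = 1265 → k = 1265/23 = 55
A = 9×55 = 495, B = 14×55 = 770
= A = 495, B = 770

A = 495, B = 770


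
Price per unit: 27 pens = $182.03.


Unit rate = total / quantity
= 182.03 / 27
= $6.74 per unit

$6.74 per unit


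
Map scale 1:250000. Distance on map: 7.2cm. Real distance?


Real distance = map distance × scale
= 7.2cm × 250000
= 1800000 cm = 18000.0 m
= 18.000 km

18.000 km


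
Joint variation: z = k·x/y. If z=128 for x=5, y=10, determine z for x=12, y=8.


z = k·x/y
Solve for k using the known point: k = z·y/x = 128×10/5 = 1280/5 = 256.0000
Now evaluate at x=12, y=8:
z = k × 12 / 8 = (1280 × 12) / (5 × 8) = 15360/40
= 384.0000

384.0000


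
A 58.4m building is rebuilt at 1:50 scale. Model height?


Model size = real / scale
= 58.4 / 50
= 1.1680 m

1.1680 m


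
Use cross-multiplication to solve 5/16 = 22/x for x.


Cross multiply: 5 × x = 16 × 22
5x = 352
x = 352 / 5
= 70.40

70.40


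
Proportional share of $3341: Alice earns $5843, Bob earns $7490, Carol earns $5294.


Total income = 5843 + 7490 + 5294 = $18627
Alice: $3341 × 5843/18627 = $1048.02
Bob: $3341 × 7490/18627 = $1343.43
Carol: $3341 × 5294/18627 = $949.55
= Alice: $1048.02, Bob: $1343.43, Carol: $949.55

Alice: $1048.02, Bob: $1343.43, Carol: $949.55


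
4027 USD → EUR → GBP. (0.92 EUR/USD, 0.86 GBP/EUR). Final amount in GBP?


Step 1: 4027 USD × 0.92 = 3704.84 EUR
Step 2: 3704.84 EUR × 0.86 = 3186.16 GBP
Implied rate USD→GBP = 0.92 × 0.86 = 0.7912
= 3186.16 GBP

3186.16 GBP


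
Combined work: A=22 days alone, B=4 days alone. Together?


Rate of A = 1/22 per day
Rate of B = 1/4 per day
Combined rate = 1/22 + 1/4 = 26/88 ≈ 0.2955 per day
Days = 1 / combined rate = 88/26
≈ 3.38 days

3.38 days


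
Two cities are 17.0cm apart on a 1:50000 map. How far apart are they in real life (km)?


Real distance = map distance × scale
= 17.0cm × 50000
= 850000 cm = 8500.0 m
= 8.500 km

8.500 km


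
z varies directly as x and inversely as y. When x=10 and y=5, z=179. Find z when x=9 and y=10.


z = k·x/y
Solve for k using the known point: k = z·y/x = 179×5/10 = 895/10 = 89.5000
Now evaluate at x=9, y=10:
z = k × 9 / 10 = (895 × 9) / (10 × 10) = 8055/100
= 80.5500

80.5500


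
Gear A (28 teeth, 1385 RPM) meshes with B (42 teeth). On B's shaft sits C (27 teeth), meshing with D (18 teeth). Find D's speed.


Stage 1: RPM_B = RPM_A × t_A/t_B = 1385 × 28/42 = 38780/42 ≈ 923.33
B and C share a shaft → RPM_C = RPM_B
Stage 2: RPM_D = RPM_C × t_C/t_D = RPM_A × (t_A×t_C)/(t_B×t_D)
Overall ratio = (28×27)/(42×18) = 756/756
RPM_D = 1385 × 756/756 = 1047060/756
= 1385.00 RPM

1385.00 RPM


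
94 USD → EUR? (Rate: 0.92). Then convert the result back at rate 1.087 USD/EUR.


Amount × rate = 94 × 0.92 = 86.48 EUR
Round-trip: 86.48 × 1.087 = 94.00 USD
= 86.48 EUR, then 94.00 USD

86.48 EUR, then 94.00 USD


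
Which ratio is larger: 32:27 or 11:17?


32/27 = 1.1852
11/17 = 0.6471
1.1852 > 0.6471, so 32:27 is greater
= 32:27

32:27


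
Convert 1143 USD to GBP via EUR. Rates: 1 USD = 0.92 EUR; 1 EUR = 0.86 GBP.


Step 1: 1143 USD × 0.92 = 1051.56 EUR
Step 2: 1051.56 EUR × 0.86 = 904.34 GBP
Implied rate USD→GBP = 0.92 × 0.86 = 0.7912
= 904.34 GBP

904.34 GBP


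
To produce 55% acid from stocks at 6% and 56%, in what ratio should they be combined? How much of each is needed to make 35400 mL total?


Let x parts of 6% mix with y parts of 56%.
6x + 56y = 55(x + y)
6x + 56y = 55x + 55y
x(6 - 55) = y(55 - 56)
x/y = (56 - 55)/(55 - 6) = 1/49
Simplify: 1:49
Total parts = 50; one part = 35400/50 = 708.00 mL
6% solution: 1×708.00 = 708.00 mL
56% solution: 49×708.00 = 34692.00 mL
= ratio 1:49; 708.00 mL and 34692.00 mL

ratio 1:49; 708.00 mL and 34692.00 mL


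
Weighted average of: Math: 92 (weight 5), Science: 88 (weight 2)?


Numerator = 92×5 + 88×2
= 460 + 176
= 636
Total weight = 7
Weighted avg = 636/7
= 90.86

90.86


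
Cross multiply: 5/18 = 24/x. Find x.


Cross multiply: 5 × x = 18 × 24
5x = 432
x = 432 / 5
= 86.40

86.40


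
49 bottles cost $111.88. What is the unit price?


Unit rate = total / quantity
= 111.88 / 49
= $2.28 per unit

$2.28 per unit


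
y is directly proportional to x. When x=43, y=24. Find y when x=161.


Direct proportion: y/x = constant
k = 24/43 ≈ 0.5581
y₂ = k × 161 = 24 × 161 / 43 = 3864/43
≈ 89.86

89.86


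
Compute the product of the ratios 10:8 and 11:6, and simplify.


Compound ratio = (10×11) : (8×6)
= 110:48
GCD = 2
= 55:24

55:24


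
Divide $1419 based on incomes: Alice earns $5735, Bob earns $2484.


Total income = 5735 + 2484 = $8219
Alice: $1419 × 5735/8219 = $990.14
Bob: $1419 × 2484/8219 = $428.86
= Alice: $990.14, Bob: $428.86

Alice: $990.14, Bob: $428.86


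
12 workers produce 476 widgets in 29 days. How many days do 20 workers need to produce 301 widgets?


Days ∝ work / workers, so d₂ = d₁ × (m₁/m₂) × (w₂/w₁)
Workers factor (inverse): 12/20 = 0.6000
Work factor (direct): 301/476 ≈ 0.6324
d₂ = 29 × 12/20 × 301/476 = (29 × 12 × 301) / (20 × 476) = 104748/9520
≈ 11.00 days

11.00 days


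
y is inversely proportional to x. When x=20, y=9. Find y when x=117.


Inverse proportion: x × y = constant
k = 20 × 9 = 180
y₂ = k / 117 = 180 / 117
= 1.54

1.54


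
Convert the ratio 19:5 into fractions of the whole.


Total parts = 19 + 5 = 24
First part: 19/24 = 19/24
Second part: 5/24 = 5/24
= 19/24 and 5/24

19/24 and 5/24


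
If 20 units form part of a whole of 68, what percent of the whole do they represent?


Percentage = (part / whole) × 100
= (20 / 68) × 100
≈ 29.41%

29.41%


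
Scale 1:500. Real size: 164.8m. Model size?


Model size = real / scale
= 164.8 / 500
= 0.3296 m

0.3296 m


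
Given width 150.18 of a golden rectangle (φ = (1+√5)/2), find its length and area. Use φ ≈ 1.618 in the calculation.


φ = (1 + √5) / 2 ≈ 1.618
Length = width × φ = 150.18 × 1.618 = 242.99124
≈ 242.99
Area = width × length = 150.18 × 242.99124 = 36492.4244232 ≈ 36492.42
= Length: 242.99, Area: 36492.42

Length: 242.99, Area: 36492.42


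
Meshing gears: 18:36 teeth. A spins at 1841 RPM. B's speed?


Gear ratio = 18:36 = 1:2
RPM_B = RPM_A × (teeth_A / teeth_B)
= 1841 × (18/36)
= 920.5 RPM

920.5 RPM


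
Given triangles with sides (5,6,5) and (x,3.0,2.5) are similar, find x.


Scale factor = 3.0/6 = 0.5
Missing side = 5 × 0.5
= 2.5

2.5


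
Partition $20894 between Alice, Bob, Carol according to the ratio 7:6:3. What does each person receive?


Total parts = 7 + 6 + 3 = 16
Alice: 20894 × 7/16 = 9141.13
Bob: 20894 × 6/16 = 7835.25
Carol: 20894 × 3/16 = 3917.63
= Alice: $9141.13, Bob: $7835.25, Carol: $3917.63

Alice: $9141.13, Bob: $7835.25, Carol: $3917.63


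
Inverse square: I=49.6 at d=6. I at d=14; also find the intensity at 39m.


I₁d₁² = I₂d₂²
I at 14m = 49.6 × (6/14)² = 49.6 × 36/196 = 1785.6/196 ≈ 9.1102
I at 39m = 49.6 × (6/39)² = 49.6 × 36/1521 = 1785.6/1521 ≈ 1.1740
= 9.1102 and 1.1740

9.1102 and 1.1740


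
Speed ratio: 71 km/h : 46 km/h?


Ratio = 71:46
GCD = 1
Simplified = 71:46
Time ratio (same distance) = 46:71
Speed ratio = 71:46

71:46


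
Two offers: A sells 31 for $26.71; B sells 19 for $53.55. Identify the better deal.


Deal A: $26.71/31 = $0.8616/unit
Deal B: $53.55/19 = $2.8184/unit
A is cheaper per unit
= Deal A

Deal A


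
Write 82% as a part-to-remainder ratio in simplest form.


82% means 82 parts out of 100; remainder = 18
Part : remainder = 82:18
GCD = 2
= 41:9

41:9


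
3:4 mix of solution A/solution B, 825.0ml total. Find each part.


Total parts = 3 + 4 = 7
solution A: 825.0 × 3/7 = 353.6ml
solution B: 825.0 × 4/7 = 471.4ml
= 353.6ml and 471.4ml

353.6ml and 471.4ml


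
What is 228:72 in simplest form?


GCD(228, 72) = 12
228/12 : 72/12
= 19:6

19:6


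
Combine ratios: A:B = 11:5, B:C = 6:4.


Match B: multiply A:B by 6 → 66:30
Multiply B:C by 5 → 30:20
Combined: 66:30:20
GCD = 2
= 33:15:10

33:15:10


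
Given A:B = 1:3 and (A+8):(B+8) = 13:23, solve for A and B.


Let A = 1k, B = 3k.
(1k + 8) / (3k + 8) = 13/23
Cross-multiply: 23(1k + 8) = 13(3k + 8)
23k + 184 = 39k + 104
23k - 39k = 104 - 184
-16k = -80
k = -80/-16 = 5
A = 1×5 = 5, B = 3×5 = 15
= A = 5, B = 15

A = 5, B = 15


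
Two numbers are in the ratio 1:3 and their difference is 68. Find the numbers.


Let A = 1k, B = 3k.
3k - 1k = 68
2k = 68 → k = 68/2 = 34
A = 1×34 = 34, B = 3×34 = 102
= A = 34, B = 102

A = 34, B = 102


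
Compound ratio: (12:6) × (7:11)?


Compound ratio = (12×7) : (6×11)
= 84:66
GCD = 6
= 14:11

14:11


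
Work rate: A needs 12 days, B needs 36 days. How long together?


Rate of A = 1/12 per day
Rate of B = 1/36 per day
Combined rate = 1/12 + 1/36 = 48/432 ≈ 0.1111 per day
Days = 1 / combined rate = 432/48
= 9.00 days

9.00 days


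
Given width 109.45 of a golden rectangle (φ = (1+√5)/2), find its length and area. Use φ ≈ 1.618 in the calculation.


φ = (1 + √5) / 2 ≈ 1.618
Length = width × φ = 109.45 × 1.618 = 177.0901
≈ 177.09
Area = width × length = 109.45 × 177.0901 = 19382.511445 ≈ 19382.51
= Length: 177.09, Area: 19382.51

Length: 177.09, Area: 19382.51


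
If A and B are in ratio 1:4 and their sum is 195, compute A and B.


Let A = 1k, B = 4k.
1k + 4k = 195
5k = 195 → k = 195/5 = 39
A = 1×39 = 39, B = 4×39 = 156
= A = 39, B = 156

A = 39, B = 156


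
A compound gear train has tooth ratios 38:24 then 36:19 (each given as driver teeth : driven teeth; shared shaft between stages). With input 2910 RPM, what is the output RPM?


Stage 1: RPM_B = RPM_A × t_A/t_B = 2910 × 38/24 = 110580/24 = 4607.50
B and C share a shaft → RPM_C = RPM_B
Stage 2: RPM_D = RPM_C × t_C/t_D = RPM_A × (t_A×t_C)/(t_B×t_D)
Overall ratio = (38×36)/(24×19) = 1368/456
RPM_D = 2910 × 1368/456 = 3980880/456
= 8730.00 RPM

8730.00 RPM


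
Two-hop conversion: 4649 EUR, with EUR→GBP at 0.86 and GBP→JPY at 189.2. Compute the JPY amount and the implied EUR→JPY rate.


Step 1: 4649 EUR × 0.86 = 3998.14 GBP
Step 2: 3998.14 GBP × 189.2 = 756448.09 JPY
Implied rate EUR→JPY = 0.86 × 189.2 = 162.7120
= 756448.09 JPY; implied rate 162.7120 JPY/EUR

756448.09 JPY; implied rate 162.7120 JPY/EUR


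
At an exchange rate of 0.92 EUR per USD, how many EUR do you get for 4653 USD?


Amount × rate = 4653 × 0.92
= 4280.76 EUR

4280.76 EUR


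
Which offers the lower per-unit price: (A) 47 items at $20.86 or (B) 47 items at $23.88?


Deal A: $20.86/47 = $0.4438/unit
Deal B: $23.88/47 = $0.5081/unit
A is cheaper per unit
= Deal A

Deal A


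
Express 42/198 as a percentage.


Percentage = (part / whole) × 100
= (42 / 198) × 100
≈ 21.21%

21.21%


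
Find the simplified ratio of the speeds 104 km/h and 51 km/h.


Ratio = 104:51
GCD = 1
Simplified = 104:51
Time ratio (same distance) = 51:104
Speed ratio = 104:51

104:51


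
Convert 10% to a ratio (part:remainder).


10% means 10 parts out of 100; remainder = 90
Part : remainder = 10:90
GCD = 10
= 1:9

1:9


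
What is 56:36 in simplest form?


GCD(56, 36) = 4
56/4 : 36/4
= 14:9

14:9


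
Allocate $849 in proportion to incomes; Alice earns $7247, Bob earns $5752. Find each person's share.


Total income = 7247 + 5752 = $12999
Alice: $849 × 7247/12999 = $473.32
Bob: $849 × 5752/12999 = $375.68
= Alice: $473.32, Bob: $375.68

Alice: $473.32, Bob: $375.68


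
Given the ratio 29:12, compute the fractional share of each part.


Total parts = 29 + 12 = 41
First part: 29/41 = 29/41
Second part: 12/41 = 12/41
= 29/41 and 12/41

29/41 and 12/41


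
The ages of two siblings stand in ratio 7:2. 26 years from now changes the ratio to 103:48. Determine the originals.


Let A = 7k, B = 2k.
(7k + 26) / (2k + 26) = 103/48
Cross-multiply: 48(7k + 26) = 103(2k + 26)
336k + 1248 = 206k + 2678
336k - 206k = 2678 - 1248
130k = 1430
k = 1430/130 = 11
A = 7×11 = 77, B = 2×11 = 22
= A = 77, B = 22

A = 77, B = 22


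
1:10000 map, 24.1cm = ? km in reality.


Real distance = map distance × scale
= 24.1cm × 10000
= 241000 cm = 2410.0 m
= 2.410 km

2.410 km


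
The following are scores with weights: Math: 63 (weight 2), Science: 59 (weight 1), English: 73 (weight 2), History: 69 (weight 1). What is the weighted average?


Numerator = 63×2 + 59×1 + 73×2 + 69×1
= 126 + 59 + 146 + 69
= 400
Total weight = 6
Weighted avg = 400/6
= 66.67

66.67


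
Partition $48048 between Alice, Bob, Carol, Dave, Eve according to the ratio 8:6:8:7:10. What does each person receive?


Total parts = 8 + 6 + 8 + 7 + 10 = 39
Alice: 48048 × 8/39 = 9856.00
Bob: 48048 × 6/39 = 7392.00
Carol: 48048 × 8/39 = 9856.00
Dave: 48048 × 7/39 = 8624.00
Eve: 48048 × 10/39 = 12320.00
= Alice: $9856.00, Bob: $7392.00, Carol: $9856.00, Dave: $8624.00, Eve: $12320.00

Alice: $9856.00, Bob: $7392.00, Carol: $9856.00, Dave: $8624.00, Eve: $12320.00


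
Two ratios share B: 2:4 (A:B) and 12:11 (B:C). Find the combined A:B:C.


Match B: multiply A:B by 12 → 24:48
Multiply B:C by 4 → 48:44
Combined: 24:48:44
GCD = 4
= 6:12:11

6:12:11


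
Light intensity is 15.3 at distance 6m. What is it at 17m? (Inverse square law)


I₁d₁² = I₂d₂²
I₂ = I₁ × (d₁/d₂)²
= 15.3 × (6/17)²
= 15.3 × 36/289
= 550.8/289
≈ 1.9059

1.9059


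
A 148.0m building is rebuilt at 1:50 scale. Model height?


Model size = real / scale
= 148.0 / 50
= 2.9600 m

2.9600 m


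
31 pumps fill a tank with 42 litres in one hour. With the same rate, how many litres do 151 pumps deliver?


Direct proportion: y/x = constant
k = 42/31 ≈ 1.3548
y₂ = k × 151 = 42 × 151 / 31 = 6342/31
≈ 204.58

204.58


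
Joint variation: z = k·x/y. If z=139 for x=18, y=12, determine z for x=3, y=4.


z = k·x/y
Solve for k using the known point: k = z·y/x = 139×12/18 = 1668/18 ≈ 92.6667
Now evaluate at x=3, y=4:
z = k × 3 / 4 = (1668 × 3) / (18 × 4) = 5004/72
= 69.5000

69.5000


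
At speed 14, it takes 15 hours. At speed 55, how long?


Inverse proportion: x × y = constant
k = 14 × 15 = 210
y₂ = k / 55 = 210 / 55
= 3.82

3.82


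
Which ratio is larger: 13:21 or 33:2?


13/21 = 0.6190
33/2 = 16.5000
0.6190 < 16.5000, so 13:21 is less
= 33:2

33:2


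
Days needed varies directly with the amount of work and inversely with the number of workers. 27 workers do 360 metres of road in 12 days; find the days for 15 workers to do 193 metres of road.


Days ∝ work / workers, so d₂ = d₁ × (m₁/m₂) × (w₂/w₁)
Workers factor (inverse): 27/15 = 1.8000
Work factor (direct): 193/360 ≈ 0.5361
d₂ = 12 × 27/15 × 193/360 = (12 × 27 × 193) / (15 × 360) = 62532/5400
= 11.58 days

11.58 days


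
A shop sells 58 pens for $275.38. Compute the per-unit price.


Unit rate = total / quantity
= 275.38 / 58
= $4.75 per unit

$4.75 per unit


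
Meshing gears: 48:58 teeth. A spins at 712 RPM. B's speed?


Gear ratio = 48:58 = 24:29
RPM_B = RPM_A × (teeth_A / teeth_B)
= 712 × (48/58)
= 589.2 RPM

589.2 RPM


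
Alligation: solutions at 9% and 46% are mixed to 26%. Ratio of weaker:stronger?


Let x parts of 9% mix with y parts of 46%.
9x + 46y = 26(x + y)
9x + 46y = 26x + 26y
x(9 - 26) = y(26 - 46)
x/y = (46 - 26)/(26 - 9) = 20/17
Simplify: 20:17
= 20:17

20:17


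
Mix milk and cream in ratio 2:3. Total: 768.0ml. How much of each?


Total parts = 2 + 3 = 5
milk: 768.0 × 2/5 = 307.2ml
cream: 768.0 × 3/5 = 460.8ml
= 307.2ml and 460.8ml

307.2ml and 460.8ml


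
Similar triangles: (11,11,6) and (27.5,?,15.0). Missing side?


Scale factor = 27.5/11 = 2.5
Missing side = 11 × 2.5
= 27.5

27.5


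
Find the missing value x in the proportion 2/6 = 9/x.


Cross multiply: 2 × x = 6 × 9
2x = 54
x = 54 / 2
= 27.00

27.00


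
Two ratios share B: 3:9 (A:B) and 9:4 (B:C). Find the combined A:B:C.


Match B: multiply A:B by 9 → 27:81
Multiply B:C by 9 → 81:36
Combined: 27:81:36
GCD = 9
= 3:9:4

3:9:4


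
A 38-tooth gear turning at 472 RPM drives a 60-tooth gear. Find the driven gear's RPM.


Gear ratio = 38:60 = 19:30
RPM_B = RPM_A × (teeth_A / teeth_B)
= 472 × (38/60)
= 298.9 RPM

298.9 RPM


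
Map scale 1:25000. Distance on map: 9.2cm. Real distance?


Real distance = map distance × scale
= 9.2cm × 25000
= 230000 cm = 2300.0 m
= 2.300 km

2.300 km


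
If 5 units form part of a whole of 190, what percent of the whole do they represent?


Percentage = (part / whole) × 100
= (5 / 190) × 100
≈ 2.63%

2.63%


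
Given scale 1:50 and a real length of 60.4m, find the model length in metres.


Model size = real / scale
= 60.4 / 50
= 1.2080 m

1.2080 m


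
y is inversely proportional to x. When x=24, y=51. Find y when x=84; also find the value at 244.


Inverse proportion: x × y = constant
k = 24 × 51 = 1224
At x=84: k/84 = 14.57
At x=244: k/244 = 5.02
= 14.57 and 5.02

14.57 and 5.02


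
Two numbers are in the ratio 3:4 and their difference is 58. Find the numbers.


Let A = 3k, B = 4k.
4k - 3k = 58
1k = 58 → k = 58/1 = 58
A = 3×58 = 174, B = 4×58 = 232
= A = 174, B = 232

A = 174, B = 232


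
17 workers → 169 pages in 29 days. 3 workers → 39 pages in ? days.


Days ∝ work / workers, so d₂ = d₁ × (m₁/m₂) × (w₂/w₁)
Workers factor (inverse): 17/3 ≈ 5.6667
Work factor (direct): 39/169 ≈ 0.2308
d₂ = 29 × 17/3 × 39/169 = (29 × 17 × 39) / (3 × 169) = 19227/507
≈ 37.92 days

37.92 days


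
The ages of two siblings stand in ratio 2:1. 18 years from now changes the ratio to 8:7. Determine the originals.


Let A = 2k, B = 1k.
(2k + 18) / (1k + 18) = 8/7
Cross-multiply: 7(2k + 18) = 8(1k + 18)
14k + 126 = 8k + 144
14k - 8k = 144 - 126
6k = 18
k = 18/6 = 3
A = 2×3 = 6, B = 1×3 = 3
= A = 6, B = 3

A = 6, B = 3


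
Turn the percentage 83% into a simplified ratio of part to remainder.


83% means 83 parts out of 100; remainder = 17
Part : remainder = 83:17
GCD = 1
= 83:17

83:17


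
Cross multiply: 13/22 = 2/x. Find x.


Cross multiply: 13 × x = 22 × 2
13x = 44
x = 44 / 13
= 3.38

3.38


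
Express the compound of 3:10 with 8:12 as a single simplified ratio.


Compound ratio = (3×8) : (10×12)
= 24:120
GCD = 24
= 1:5

1:5


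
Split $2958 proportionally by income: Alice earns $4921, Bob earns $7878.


Total income = 4921 + 7878 = $12799
Alice: $2958 × 4921/12799 = $1137.30
Bob: $2958 × 7878/12799 = $1820.70
= Alice: $1137.30, Bob: $1820.70

Alice: $1137.30, Bob: $1820.70


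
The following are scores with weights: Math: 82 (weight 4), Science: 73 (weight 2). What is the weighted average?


Numerator = 82×4 + 73×2
= 328 + 146
= 474
Total weight = 6
Weighted avg = 474/6
= 79.00

79.00


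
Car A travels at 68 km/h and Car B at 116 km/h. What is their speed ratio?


Ratio = 68:116
GCD = 4
Simplified = 17:29
Time ratio (same distance) = 29:17
Speed ratio = 17:29

17:29


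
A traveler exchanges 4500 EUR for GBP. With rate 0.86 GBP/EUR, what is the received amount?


Amount × rate = 4500 × 0.86
= 3870.00 GBP

3870.00 GBP


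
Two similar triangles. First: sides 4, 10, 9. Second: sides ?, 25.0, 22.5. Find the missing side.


Scale factor = 25.0/10 = 2.5
Missing side = 4 × 2.5
= 10.0

10.0


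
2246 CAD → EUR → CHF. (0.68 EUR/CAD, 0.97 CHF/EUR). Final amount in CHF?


Step 1: 2246 CAD × 0.68 = 1527.28 EUR
Step 2: 1527.28 EUR × 0.97 = 1481.46 CHF
Implied rate CAD→CHF = 0.68 × 0.97 = 0.6596
= 1481.46 CHF

1481.46 CHF


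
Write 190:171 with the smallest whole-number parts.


GCD(190, 171) = 19
190/19 : 171/19
= 10:9

10:9


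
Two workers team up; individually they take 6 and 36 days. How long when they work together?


Rate of A = 1/6 per day
Rate of B = 1/36 per day
Combined rate = 1/6 + 1/36 = 42/216 ≈ 0.1944 per day
Days = 1 / combined rate = 216/42
≈ 5.14 days

5.14 days


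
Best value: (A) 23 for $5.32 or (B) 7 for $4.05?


Deal A: $5.32/23 = $0.2313/unit
Deal B: $4.05/7 = $0.5786/unit
A is cheaper per unit
= Deal A

Deal A


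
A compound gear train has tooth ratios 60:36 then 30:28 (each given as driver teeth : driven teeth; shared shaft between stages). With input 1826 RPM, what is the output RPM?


Stage 1: RPM_B = RPM_A × t_A/t_B = 1826 × 60/36 = 109560/36 ≈ 3043.33
B and C share a shaft → RPM_C = RPM_B
Stage 2: RPM_D = RPM_C × t_C/t_D = RPM_A × (t_A×t_C)/(t_B×t_D)
Overall ratio = (60×30)/(36×28) = 1800/1008
RPM_D = 1826 × 1800/1008 = 3286800/1008
≈ 3260.71 RPM

3260.71 RPM


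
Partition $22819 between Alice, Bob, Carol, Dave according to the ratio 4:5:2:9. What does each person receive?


Total parts = 4 + 5 + 2 + 9 = 20
Alice: 22819 × 4/20 = 4563.80
Bob: 22819 × 5/20 = 5704.75
Carol: 22819 × 2/20 = 2281.90
Dave: 22819 × 9/20 = 10268.55
= Alice: $4563.80, Bob: $5704.75, Carol: $2281.90, Dave: $10268.55

Alice: $4563.80, Bob: $5704.75, Carol: $2281.90, Dave: $10268.55


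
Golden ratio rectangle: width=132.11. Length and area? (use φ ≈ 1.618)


φ = (1 + √5) / 2 ≈ 1.618
Length = width × φ = 132.11 × 1.618 = 213.75398
≈ 213.75
Area = width × length = 132.11 × 213.75398 = 28239.0382978 ≈ 28239.04
= Length: 213.75, Area: 28239.04

Length: 213.75, Area: 28239.04


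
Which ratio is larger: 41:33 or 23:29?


41/33 = 1.2424
23/29 = 0.7931
1.2424 > 0.7931, so 41:33 is greater
= 41:33

41:33


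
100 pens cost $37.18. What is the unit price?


Unit rate = total / quantity
= 37.18 / 100
= $0.37 per unit

$0.37 per unit


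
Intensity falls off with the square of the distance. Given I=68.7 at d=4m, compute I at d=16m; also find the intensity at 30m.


I₁d₁² = I₂d₂²
I at 16m = 68.7 × (4/16)² = 68.7 × 16/256 = 1099.2/256 ≈ 4.2938
I at 30m = 68.7 × (4/30)² = 68.7 × 16/900 = 1099.2/900 ≈ 1.2213
= 4.2938 and 1.2213

4.2938 and 1.2213


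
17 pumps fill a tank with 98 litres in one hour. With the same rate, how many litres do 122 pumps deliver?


Direct proportion: y/x = constant
k = 98/17 ≈ 5.7647
y₂ = k × 122 = 98 × 122 / 17 = 11956/17
≈ 703.29

703.29


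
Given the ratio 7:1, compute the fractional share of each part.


Total parts = 7 + 1 = 8
First part: 7/8 = 7/8
Second part: 1/8 = 1/8
= 7/8 and 1/8

7/8 and 1/8


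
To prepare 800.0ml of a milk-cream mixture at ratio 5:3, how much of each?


Total parts = 5 + 3 = 8
milk: 800.0 × 5/8 = 500.0ml
cream: 800.0 × 3/8 = 300.0ml
= 500.0ml and 300.0ml

500.0ml and 300.0ml


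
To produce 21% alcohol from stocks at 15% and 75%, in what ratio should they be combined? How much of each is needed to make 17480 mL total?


Let x parts of 15% mix with y parts of 75%.
15x + 75y = 21(x + y)
15x + 75y = 21x + 21y
x(15 - 21) = y(21 - 75)
x/y = (75 - 21)/(21 - 15) = 54/6
Simplify: 9:1
Total parts = 10; one part = 17480/10 = 1748.00 mL
15% solution: 9×1748.00 = 15732.00 mL
75% solution: 1×1748.00 = 1748.00 mL
= ratio 9:1; 15732.00 mL and 1748.00 mL

ratio 9:1; 15732.00 mL and 1748.00 mL


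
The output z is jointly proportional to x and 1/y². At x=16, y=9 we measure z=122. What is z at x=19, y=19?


z = k·x/y²
Solve for k using the known point: k = z·y²/x = 122×81/16 = 9882/16 = 617.6250
Now evaluate at x=19, y=19:
z = k × 19 / 361 = (9882 × 19) / (16 × 361) = 187758/5776
≈ 32.5066

32.5066


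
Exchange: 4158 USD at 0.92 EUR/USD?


Amount × rate = 4158 × 0.92
= 3825.36 EUR

3825.36 EUR


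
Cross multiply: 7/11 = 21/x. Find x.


Cross multiply: 7 × x = 11 × 21
7x = 231
x = 231 / 7
= 33.00

33.00


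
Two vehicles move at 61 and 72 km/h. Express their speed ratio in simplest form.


Ratio = 61:72
GCD = 1
Simplified = 61:72
Time ratio (same distance) = 72:61
Speed ratio = 61:72

61:72


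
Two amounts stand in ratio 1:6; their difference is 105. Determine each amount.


Let A = 1k, B = 6k.
6k - 1k = 105
5k = 105 → k = 105/5 = 21
A = 1×21 = 21, B = 6×21 = 126
= A = 21, B = 126

A = 21, B = 126


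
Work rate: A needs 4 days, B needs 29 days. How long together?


Rate of A = 1/4 per day
Rate of B = 1/29 per day
Combined rate = 1/4 + 1/29 = 33/116 ≈ 0.2845 per day
Days = 1 / combined rate = 116/33
≈ 3.52 days

3.52 days


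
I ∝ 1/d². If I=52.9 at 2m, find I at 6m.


I₁d₁² = I₂d₂²
I₂ = I₁ × (d₁/d₂)²
= 52.9 × (2/6)²
= 52.9 × 4/36
= 211.6/36
≈ 5.8778

5.8778


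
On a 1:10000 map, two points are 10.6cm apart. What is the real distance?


Real distance = map distance × scale
= 10.6cm × 10000
= 106000 cm = 1060.0 m
= 1.060 km

1.060 km


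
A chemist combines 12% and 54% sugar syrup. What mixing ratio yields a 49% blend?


Let x parts of 12% mix with y parts of 54%.
12x + 54y = 49(x + y)
12x + 54y = 49x + 49y
x(12 - 49) = y(49 - 54)
x/y = (54 - 49)/(49 - 12) = 5/37
Simplify: 5:37
= 5:37

5:37


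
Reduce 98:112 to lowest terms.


GCD(98, 112) = 14
98/14 : 112/14
= 7:8

7:8


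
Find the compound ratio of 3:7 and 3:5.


Compound ratio = (3×3) : (7×5)
= 9:35
GCD = 1
= 9:35

9:35


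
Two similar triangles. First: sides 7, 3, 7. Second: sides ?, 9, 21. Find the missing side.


Scale factor = 9/3 = 3
Missing side = 7 × 3
= 21.0

21.0


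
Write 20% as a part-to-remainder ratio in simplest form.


20% means 20 parts out of 100; remainder = 80
Part : remainder = 20:80
GCD = 20
= 1:4

1:4


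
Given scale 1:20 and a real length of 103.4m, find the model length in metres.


Model size = real / scale
= 103.4 / 20
= 5.1700 m

5.1700 m


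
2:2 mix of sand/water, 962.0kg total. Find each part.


Total parts = 2 + 2 = 4
sand: 962.0 × 2/4 = 481.0kg
water: 962.0 × 2/4 = 481.0kg
= 481.0kg and 481.0kg

481.0kg and 481.0kg


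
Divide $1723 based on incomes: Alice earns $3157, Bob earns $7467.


Total income = 3157 + 7467 = $10624
Alice: $1723 × 3157/10624 = $512.00
Bob: $1723 × 7467/10624 = $1211.00
= Alice: $512.00, Bob: $1211.00

Alice: $512.00, Bob: $1211.00


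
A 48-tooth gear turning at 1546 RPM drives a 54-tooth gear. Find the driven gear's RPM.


Gear ratio = 48:54 = 8:9
RPM_B = RPM_A × (teeth_A / teeth_B)
= 1546 × (48/54)
= 1374.2 RPM

1374.2 RPM


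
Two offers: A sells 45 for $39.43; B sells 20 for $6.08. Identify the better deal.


Deal A: $39.43/45 = $0.8762/unit
Deal B: $6.08/20 = $0.3040/unit
B is cheaper per unit
= Deal B

Deal B


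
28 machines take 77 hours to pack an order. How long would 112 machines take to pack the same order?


Inverse proportion: x × y = constant
k = 28 × 77 = 2156
y₂ = k / 112 = 2156 / 112
= 19.25

19.25


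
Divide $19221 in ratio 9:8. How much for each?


Total parts = 9 + 8 = 17
Part 1: 19221 × 9/17 = 10175.82
Part 2: 19221 × 8/17 = 9045.18
= Part 1: $10175.82, Part 2: $9045.18

Part 1: $10175.82, Part 2: $9045.18


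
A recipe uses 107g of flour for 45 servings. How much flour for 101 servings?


Direct proportion: y/x = constant
k = 107/45 ≈ 2.3778
y₂ = k × 101 = 107 × 101 / 45 = 10807/45
≈ 240.16

240.16


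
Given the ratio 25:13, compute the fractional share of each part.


Total parts = 25 + 13 = 38
First part: 25/38 = 25/38
Second part: 13/38 = 13/38
= 25/38 and 13/38

25/38 and 13/38


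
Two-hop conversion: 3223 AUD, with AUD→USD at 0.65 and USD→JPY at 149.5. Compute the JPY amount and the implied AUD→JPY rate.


Step 1: 3223 AUD × 0.65 = 2094.95 USD
Step 2: 2094.95 USD × 149.5 = 313195.03 JPY
Implied rate AUD→JPY = 0.65 × 149.5 = 97.1750
= 313195.03 JPY; implied rate 97.1750 JPY/AUD

313195.03 JPY; implied rate 97.1750 JPY/AUD


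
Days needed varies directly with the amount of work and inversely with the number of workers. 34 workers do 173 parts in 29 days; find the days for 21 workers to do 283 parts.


Days ∝ work / workers, so d₂ = d₁ × (m₁/m₂) × (w₂/w₁)
Workers factor (inverse): 34/21 ≈ 1.6190
Work factor (direct): 283/173 ≈ 1.6358
d₂ = 29 × 34/21 × 283/173 = (29 × 34 × 283) / (21 × 173) = 279038/3633
≈ 76.81 days

76.81 days


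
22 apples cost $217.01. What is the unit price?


Unit rate = total / quantity
= 217.01 / 22
= $9.86 per unit

$9.86 per unit


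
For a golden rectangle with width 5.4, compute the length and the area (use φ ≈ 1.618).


φ = (1 + √5) / 2 ≈ 1.618
Length = width × φ = 5.4 × 1.618 = 8.7372
≈ 8.74
Area = width × length = 5.4 × 8.7372 = 47.18088 ≈ 47.18
= Length: 8.74, Area: 47.18

Length: 8.74, Area: 47.18


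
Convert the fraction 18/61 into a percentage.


Percentage = (part / whole) × 100
= (18 / 61) × 100
≈ 29.51%

29.51%


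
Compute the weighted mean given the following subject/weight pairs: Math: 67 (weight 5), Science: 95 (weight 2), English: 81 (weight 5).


Numerator = 67×5 + 95×2 + 81×5
= 335 + 190 + 405
= 930
Total weight = 12
Weighted avg = 930/12
= 77.50

77.50


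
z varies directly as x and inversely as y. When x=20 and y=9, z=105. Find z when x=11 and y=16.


z = k·x/y
Solve for k using the known point: k = z·y/x = 105×9/20 = 945/20 = 47.2500
Now evaluate at x=11, y=16:
z = k × 11 / 16 = (945 × 11) / (20 × 16) = 10395/320
≈ 32.4844

32.4844


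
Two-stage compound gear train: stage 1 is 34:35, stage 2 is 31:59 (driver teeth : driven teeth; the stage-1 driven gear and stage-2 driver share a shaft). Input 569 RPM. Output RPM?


Stage 1: RPM_B = RPM_A × t_A/t_B = 569 × 34/35 = 19346/35 ≈ 552.74
B and C share a shaft → RPM_C = RPM_B
Stage 2: RPM_D = RPM_C × t_C/t_D = RPM_A × (t_A×t_C)/(t_B×t_D)
Overall ratio = (34×31)/(35×59) = 1054/2065
RPM_D = 569 × 1054/2065 = 599726/2065
≈ 290.42 RPM

290.42 RPM
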